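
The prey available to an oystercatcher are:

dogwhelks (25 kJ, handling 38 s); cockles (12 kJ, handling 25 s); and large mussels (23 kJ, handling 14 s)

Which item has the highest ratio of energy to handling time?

In descending order of E/h:
large mussels: 23/14 = 1.64 kJ/s
dogwhelks: 25/38 = 0.658 kJ/s
cockles: 12/25 = 0.48 kJ/s

large mussels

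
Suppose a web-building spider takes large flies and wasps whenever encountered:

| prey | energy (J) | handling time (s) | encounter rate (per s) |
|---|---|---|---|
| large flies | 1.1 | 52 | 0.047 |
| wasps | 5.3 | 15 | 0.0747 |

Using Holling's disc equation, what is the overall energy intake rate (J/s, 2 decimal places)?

Energy encountered per unit search time: 0.047×1.1 + 0.0747×5.3 = 0.4476 J/s.
Handling time per unit search time: 0.047×52 + 0.0747×15 = 3.564.
Rate = 0.4476/(1 + 3.564) = 0.09806 J/s.

0.10 J/s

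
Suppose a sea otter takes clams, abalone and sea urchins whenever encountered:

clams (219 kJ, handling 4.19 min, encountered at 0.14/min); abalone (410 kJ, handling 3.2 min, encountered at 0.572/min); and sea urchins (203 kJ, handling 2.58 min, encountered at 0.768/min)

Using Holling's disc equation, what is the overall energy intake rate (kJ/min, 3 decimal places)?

78.001 kJ/min

R = (0.14×219 + 0.572×410 + 0.768×203) / (1 + 0.14×4.19 + 0.572×3.2 + 0.768×2.58) = 421.1/5.398 = 78 kJ/min.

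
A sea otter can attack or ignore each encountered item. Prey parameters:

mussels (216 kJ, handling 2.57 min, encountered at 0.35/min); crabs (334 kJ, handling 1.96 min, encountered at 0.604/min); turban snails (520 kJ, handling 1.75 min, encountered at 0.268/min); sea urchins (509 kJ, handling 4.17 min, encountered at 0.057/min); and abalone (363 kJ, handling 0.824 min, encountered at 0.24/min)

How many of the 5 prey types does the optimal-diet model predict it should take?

Rank by E/h (kJ/min): abalone 441, turban snails 297, crabs 170, sea urchins 122, mussels 84. Include each in turn until the next type's E/h falls below the running intake rate.
Rate on top 1: 72.74. turban snails: 297 > 72.74 → include.
Rate on top 2: 135.9. crabs: 170 > 135.9 → include.
Rate on top 3: 150.2. sea urchins: 122 < 150.2 → exclude; stop.
Optimal diet: abalone, turban snails, crabs — 3 of 5 types.

3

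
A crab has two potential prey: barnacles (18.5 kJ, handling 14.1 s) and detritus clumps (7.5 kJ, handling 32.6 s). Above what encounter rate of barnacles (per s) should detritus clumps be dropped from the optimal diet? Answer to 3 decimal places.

Drop detritus clumps once their profitability E₂/h₂ falls below the rate achievable on barnacles alone: E₂/h₂ = λE₁/(1 + λh₁).
Solve for λ: λE₁h₂ = E₂(1 + λh₁) → λ(E₁h₂ − E₂h₁) = E₂ → λ = E₂/(E₁h₂ − E₂h₁).
λ = 7.5/(18.5×32.6 − 7.5×14.1) = 7.5/497.4 = 0.01508 per s.

0.015 per s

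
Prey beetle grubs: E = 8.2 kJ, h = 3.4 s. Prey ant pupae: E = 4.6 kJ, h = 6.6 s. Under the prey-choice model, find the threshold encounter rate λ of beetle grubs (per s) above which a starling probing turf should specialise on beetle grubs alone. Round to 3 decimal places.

0.120 per s

The zero-one rule: include ant pupae iff E₂/h₂ > λE₁/(1+λh₁). Equality gives the switch point.
λE₁h₂ = E₂ + λE₂h₁ ⇒ λ = E₂/(E₁h₂ − E₂h₁) = 4.6/(54.12 − 15.64) = 0.1195 per s.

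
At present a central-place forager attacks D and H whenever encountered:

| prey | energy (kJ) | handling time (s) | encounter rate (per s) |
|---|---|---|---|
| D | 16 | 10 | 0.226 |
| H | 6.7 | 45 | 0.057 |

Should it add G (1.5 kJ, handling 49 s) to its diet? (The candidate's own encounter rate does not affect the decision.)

Current rate: (0.226×16 + 0.057×6.7)/(1 + 0.226×10 + 0.057×45) = 0.6863 kJ/s.
Profitability of G: 1.5/49 = 0.03061 kJ/s.
Since 0.03061 < R, time spent handling G is better spent searching.

No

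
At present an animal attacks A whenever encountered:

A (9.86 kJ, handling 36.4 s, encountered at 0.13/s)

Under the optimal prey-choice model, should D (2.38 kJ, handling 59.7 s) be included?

Intake rate on the current diet: R = (0.13×9.86) / (1 + 0.13×36.4) = 1.282/5.732 = 0.2236 kJ/s.
Profitability of D: 2.38/59.7 = 0.03987 kJ/s.
Since 0.03987 < R, time spent handling D is better spent searching.

No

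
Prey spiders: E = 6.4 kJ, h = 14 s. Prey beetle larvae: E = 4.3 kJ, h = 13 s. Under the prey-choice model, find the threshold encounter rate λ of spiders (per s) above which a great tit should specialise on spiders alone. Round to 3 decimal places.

0.187 per s

At the threshold, the rate on spiders alone equals the profitability of beetle larvae: λ·6.4/(1 + λ·14) = 4.3/13 = 0.3308.
Rearranging, λ(6.4 − 0.3308×14) = 0.3308, so λ = 0.3308/1.769 = 0.187 per s.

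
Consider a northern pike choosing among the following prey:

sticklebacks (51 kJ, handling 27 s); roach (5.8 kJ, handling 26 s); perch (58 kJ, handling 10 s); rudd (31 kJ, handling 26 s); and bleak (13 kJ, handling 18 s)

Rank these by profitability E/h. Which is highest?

perch

In descending order of E/h:
perch: 58/10 = 5.8 kJ/s
sticklebacks: 51/27 = 1.89 kJ/s
rudd: 31/26 = 1.19 kJ/s
bleak: 13/18 = 0.722 kJ/s
roach: 5.8/26 = 0.223 kJ/s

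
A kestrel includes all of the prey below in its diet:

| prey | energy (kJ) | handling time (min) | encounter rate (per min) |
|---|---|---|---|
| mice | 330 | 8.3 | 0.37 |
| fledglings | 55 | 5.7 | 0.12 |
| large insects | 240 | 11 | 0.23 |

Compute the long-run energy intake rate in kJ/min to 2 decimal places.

Energy encountered per unit search time: 0.37×330 + 0.12×55 + 0.23×240 = 183.9 kJ/min.
Handling time per unit search time: 0.37×8.3 + 0.12×5.7 + 0.23×11 = 6.285.
Rate = 183.9/(1 + 6.285) = 25.24 kJ/min.

25.24 kJ/min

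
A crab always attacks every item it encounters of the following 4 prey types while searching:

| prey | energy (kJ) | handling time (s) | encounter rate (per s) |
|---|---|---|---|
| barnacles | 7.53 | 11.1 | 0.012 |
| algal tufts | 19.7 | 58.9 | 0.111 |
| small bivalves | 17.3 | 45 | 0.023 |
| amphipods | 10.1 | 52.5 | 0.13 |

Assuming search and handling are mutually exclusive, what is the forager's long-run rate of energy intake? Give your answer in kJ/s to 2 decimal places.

R = (0.012×7.53 + 0.111×19.7 + 0.023×17.3 + 0.13×10.1) / (1 + 0.012×11.1 + 0.111×58.9 + 0.023×45 + 0.13×52.5) = 3.988/15.53 = 0.2568 kJ/s.

0.26 kJ/s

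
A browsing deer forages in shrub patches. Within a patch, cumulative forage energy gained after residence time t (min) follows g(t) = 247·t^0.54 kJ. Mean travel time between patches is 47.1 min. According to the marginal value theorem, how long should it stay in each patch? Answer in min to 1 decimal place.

55.3 min

Maximise g(t)/(T+t): set derivative to zero → g'(t)(T+t) = g(t).
g'(t) = 0.54·247·t^-0.46. Setting 0.54·247·t^-0.46 = 247·t^0.54/(47.1+t) gives 0.54(47.1+t) = t, so 0.46·t = 0.54×47.1.
t* = 0.54×47.1/0.46 = 55.29 min.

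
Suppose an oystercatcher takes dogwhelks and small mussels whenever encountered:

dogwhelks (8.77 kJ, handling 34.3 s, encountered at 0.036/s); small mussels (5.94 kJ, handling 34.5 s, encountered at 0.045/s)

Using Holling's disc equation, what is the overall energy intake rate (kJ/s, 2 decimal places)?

0.15 kJ/s

R = Σλ_iE_i / (1 + Σλ_ih_i)
Numerator: 0.036×8.77 + 0.045×5.94 = 0.583
Denominator: 1 + 0.036×34.3 + 0.045×34.5 = 3.787
R = 0.583/3.787 = 0.1539 kJ/s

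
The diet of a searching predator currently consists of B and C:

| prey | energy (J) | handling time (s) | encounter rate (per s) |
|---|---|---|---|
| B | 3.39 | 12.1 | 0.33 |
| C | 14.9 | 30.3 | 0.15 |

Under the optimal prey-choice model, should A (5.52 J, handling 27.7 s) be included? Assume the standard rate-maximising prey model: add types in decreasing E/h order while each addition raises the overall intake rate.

On B and C alone, R = ΣλE/(1+Σλh) = 3.354/9.538 = 0.3516 J/s.
Profitability of A: 5.52/27.7 = 0.1993 J/s.
0.1993 < 0.3516, so adding A would lower the average — exclude it.

No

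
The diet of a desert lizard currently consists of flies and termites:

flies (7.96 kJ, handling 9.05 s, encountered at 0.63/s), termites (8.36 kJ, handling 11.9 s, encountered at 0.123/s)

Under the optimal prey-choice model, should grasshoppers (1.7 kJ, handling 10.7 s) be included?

Current rate: (0.63×7.96 + 0.123×8.36)/(1 + 0.63×9.05 + 0.123×11.9) = 0.7401 kJ/s.
Profitability of grasshoppers: 1.7/10.7 = 0.1589 kJ/s.
Since 0.1589 < R, time spent handling grasshoppers is better spent searching.

No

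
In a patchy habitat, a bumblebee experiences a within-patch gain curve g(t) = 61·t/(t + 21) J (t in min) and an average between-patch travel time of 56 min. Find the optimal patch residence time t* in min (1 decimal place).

Optimal t* satisfies g'(t*) = g(t*)/(T + t*).
g'(t) = 61·21/(t + 21)². Setting 61·21/(t+21)² = 61t/[(t+21)(56+t)] gives 21(56+t) = t(t+21), so t² = 21×56 = 1176.
t* = √1176 = 34.29 min.

34.3 min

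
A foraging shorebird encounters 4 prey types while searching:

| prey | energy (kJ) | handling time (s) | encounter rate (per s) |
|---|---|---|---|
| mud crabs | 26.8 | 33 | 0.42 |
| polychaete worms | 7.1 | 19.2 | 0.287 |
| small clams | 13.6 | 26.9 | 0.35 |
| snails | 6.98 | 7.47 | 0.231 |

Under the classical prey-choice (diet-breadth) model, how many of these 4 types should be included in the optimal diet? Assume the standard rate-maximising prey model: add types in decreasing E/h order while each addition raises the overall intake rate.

2

E/h in descending order: snails 0.934, mud crabs 0.812, small clams 0.506, polychaete worms 0.37 kJ/s. The optimal diet is the largest prefix of this list for which every included type satisfies E_i/h_i > R on the types above it.
Rate on top 1: 0.5916. mud crabs: 0.812 > 0.5916 → include.
Rate on top 2: 0.7759. small clams: 0.506 < 0.7759 → exclude; stop.
Optimal diet: snails, mud crabs — 2 of 4 types.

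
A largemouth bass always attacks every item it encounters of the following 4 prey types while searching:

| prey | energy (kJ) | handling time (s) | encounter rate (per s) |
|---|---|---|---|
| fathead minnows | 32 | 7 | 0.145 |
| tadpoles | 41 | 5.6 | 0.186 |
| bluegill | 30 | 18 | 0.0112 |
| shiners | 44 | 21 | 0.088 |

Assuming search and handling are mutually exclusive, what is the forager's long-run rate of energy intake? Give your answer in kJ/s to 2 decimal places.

R = (0.145×32 + 0.186×41 + 0.0112×30 + 0.088×44) / (1 + 0.145×7 + 0.186×5.6 + 0.0112×18 + 0.088×21) = 16.47/5.106 = 3.226 kJ/s.

3.23 kJ/s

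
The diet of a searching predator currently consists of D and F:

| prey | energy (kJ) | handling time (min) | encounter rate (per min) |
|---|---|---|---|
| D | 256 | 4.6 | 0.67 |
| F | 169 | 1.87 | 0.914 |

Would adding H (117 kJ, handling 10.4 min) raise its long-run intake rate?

No

Current rate: (0.67×256 + 0.914×169)/(1 + 0.67×4.6 + 0.914×1.87) = 56.29 kJ/min.
H: E/h = 117/10.4 = 11.25 kJ/min.
Since 11.25 < R, time spent handling H is better spent searching.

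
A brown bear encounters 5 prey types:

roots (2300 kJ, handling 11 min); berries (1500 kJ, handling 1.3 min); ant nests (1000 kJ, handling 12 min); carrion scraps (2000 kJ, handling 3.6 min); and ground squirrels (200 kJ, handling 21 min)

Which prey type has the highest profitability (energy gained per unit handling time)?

berries

In descending order of E/h:
berries: 1500/1.3 = 1.15e+03 kJ/min
carrion scraps: 2000/3.6 = 556 kJ/min
roots: 2300/11 = 209 kJ/min
ant nests: 1000/12 = 83.3 kJ/min
ground squirrels: 200/21 = 9.52 kJ/min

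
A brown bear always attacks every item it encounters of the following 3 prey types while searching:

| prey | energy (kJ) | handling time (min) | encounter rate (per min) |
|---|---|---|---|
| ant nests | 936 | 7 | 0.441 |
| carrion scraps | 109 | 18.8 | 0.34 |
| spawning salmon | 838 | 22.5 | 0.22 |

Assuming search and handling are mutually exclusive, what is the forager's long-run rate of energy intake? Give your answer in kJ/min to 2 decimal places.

41.10 kJ/min

Energy encountered per unit search time: 0.441×936 + 0.34×109 + 0.22×838 = 634.2 kJ/min.
Handling time per unit search time: 0.441×7 + 0.34×18.8 + 0.22×22.5 = 14.43.
Rate = 634.2/(1 + 14.43) = 41.1 kJ/min.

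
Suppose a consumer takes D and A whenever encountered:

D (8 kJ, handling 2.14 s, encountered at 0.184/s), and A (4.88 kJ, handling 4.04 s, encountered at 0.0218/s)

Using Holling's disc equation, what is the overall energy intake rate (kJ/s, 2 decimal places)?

R = (0.184×8 + 0.0218×4.88) / (1 + 0.184×2.14 + 0.0218×4.04) = 1.578/1.482 = 1.065 kJ/s.

1.07 kJ/s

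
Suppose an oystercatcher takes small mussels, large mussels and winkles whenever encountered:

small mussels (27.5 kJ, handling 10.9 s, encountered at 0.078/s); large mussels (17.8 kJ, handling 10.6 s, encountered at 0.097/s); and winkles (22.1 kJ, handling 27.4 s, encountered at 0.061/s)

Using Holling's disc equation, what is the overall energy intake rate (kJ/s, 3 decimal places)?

1.147 kJ/s

R = Σλ_iE_i / (1 + Σλ_ih_i)
Numerator: 0.078×27.5 + 0.097×17.8 + 0.061×22.1 = 5.22
Denominator: 1 + 0.078×10.9 + 0.097×10.6 + 0.061×27.4 = 4.55
R = 5.22/4.55 = 1.147 kJ/s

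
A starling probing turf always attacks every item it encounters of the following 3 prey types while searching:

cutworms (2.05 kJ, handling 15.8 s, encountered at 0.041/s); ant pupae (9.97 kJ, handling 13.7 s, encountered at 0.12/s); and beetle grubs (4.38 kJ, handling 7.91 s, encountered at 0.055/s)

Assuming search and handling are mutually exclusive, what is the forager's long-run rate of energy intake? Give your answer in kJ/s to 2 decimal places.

0.41 kJ/s

R = Σλ_iE_i / (1 + Σλ_ih_i)
Numerator: 0.041×2.05 + 0.12×9.97 + 0.055×4.38 = 1.521
Denominator: 1 + 0.041×15.8 + 0.12×13.7 + 0.055×7.91 = 3.727
R = 1.521/3.727 = 0.4082 kJ/s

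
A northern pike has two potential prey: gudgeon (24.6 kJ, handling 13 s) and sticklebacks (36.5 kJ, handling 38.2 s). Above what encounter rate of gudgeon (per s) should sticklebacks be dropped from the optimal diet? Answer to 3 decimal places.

At the threshold, the rate on gudgeon alone equals the profitability of sticklebacks: λ·24.6/(1 + λ·13) = 36.5/38.2 = 0.9555.
Rearranging, λ(24.6 − 0.9555×13) = 0.9555, so λ = 0.9555/12.18 = 0.07846 per s.

0.078 per s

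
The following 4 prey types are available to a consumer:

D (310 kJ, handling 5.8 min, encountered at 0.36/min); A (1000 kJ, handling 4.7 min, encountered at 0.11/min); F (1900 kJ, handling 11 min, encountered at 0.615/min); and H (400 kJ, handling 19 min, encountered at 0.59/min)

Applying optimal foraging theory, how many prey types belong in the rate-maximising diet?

Rank by E/h (kJ/min): A 213, F 173, D 53.4, H 21.1. Include each in turn until the next type's E/h falls below the running intake rate.
Rate on top 1: 72.51. F: 173 > 72.51 → include.
Rate on top 2: 154.4. D: 53.4 < 154.4 → exclude; stop.
Optimal diet: A, F — 2 of 4 types.

2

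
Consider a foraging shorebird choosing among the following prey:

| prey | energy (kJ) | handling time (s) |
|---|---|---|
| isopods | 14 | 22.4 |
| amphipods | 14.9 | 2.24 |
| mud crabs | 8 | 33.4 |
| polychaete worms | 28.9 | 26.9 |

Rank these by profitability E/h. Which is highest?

amphipods

Profitability E/h (kJ/s): isopods = 14/22.4 = 0.625, amphipods = 14.9/2.24 = 6.65, mud crabs = 8/33.4 = 0.24, polychaete worms = 28.9/26.9 = 1.07.
Ranked: amphipods > polychaete worms > isopods > mud crabs.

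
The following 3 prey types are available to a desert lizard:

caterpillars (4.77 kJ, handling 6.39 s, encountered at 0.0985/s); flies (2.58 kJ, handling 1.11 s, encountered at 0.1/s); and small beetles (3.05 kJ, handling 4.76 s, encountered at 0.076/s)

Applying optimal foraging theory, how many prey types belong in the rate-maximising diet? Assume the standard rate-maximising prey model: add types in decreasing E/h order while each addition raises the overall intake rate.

3

Rank by E/h (kJ/s): flies 2.32, caterpillars 0.746, small beetles 0.641. Include each in turn until the next type's E/h falls below the running intake rate.
Rate on top 1: 0.2322. caterpillars: 0.746 > 0.2322 → include.
Rate on top 2: 0.4182. small beetles: 0.641 > 0.4182 → include.
Optimal diet: flies, caterpillars, small beetles — 3 of 3 types.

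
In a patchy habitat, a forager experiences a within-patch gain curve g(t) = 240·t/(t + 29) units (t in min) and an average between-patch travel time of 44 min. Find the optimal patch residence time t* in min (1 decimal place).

35.7 min

Maximise g(t)/(T+t): set derivative to zero → g'(t)(T+t) = g(t).
g'(t) = 240·29/(t + 29)². Setting 240·29/(t+29)² = 240t/[(t+29)(44+t)] gives 29(44+t) = t(t+29), so t² = 29×44 = 1276.
t* = √1276 = 35.72 min.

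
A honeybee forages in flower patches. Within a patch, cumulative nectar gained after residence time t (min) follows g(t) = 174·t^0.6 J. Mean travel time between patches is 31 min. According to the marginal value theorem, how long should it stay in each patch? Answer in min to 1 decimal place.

46.5 min

Optimal t* satisfies g'(t*) = g(t*)/(T + t*).
g'(t) = 0.6·174·t^-0.4. Setting 0.6·174·t^-0.4 = 174·t^0.6/(31+t) gives 0.6(31+t) = t, so 0.40·t = 0.6×31.
t* = 0.6×31/0.40 = 46.5 min.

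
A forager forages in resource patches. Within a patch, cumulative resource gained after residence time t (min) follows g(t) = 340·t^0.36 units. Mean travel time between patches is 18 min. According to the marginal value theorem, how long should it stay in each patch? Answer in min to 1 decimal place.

Optimal t* satisfies g'(t*) = g(t*)/(T + t*).
g'(t) = 0.36·340·t^-0.64. Setting 0.36·340·t^-0.64 = 340·t^0.36/(18+t) gives 0.36(18+t) = t, so 0.64·t = 0.36×18.
t* = 0.36×18/0.64 = 10.12 min.

10.1 min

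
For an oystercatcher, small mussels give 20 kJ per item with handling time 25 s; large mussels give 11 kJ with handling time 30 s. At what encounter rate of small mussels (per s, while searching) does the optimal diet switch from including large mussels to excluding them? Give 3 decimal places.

Drop large mussels once their profitability E₂/h₂ falls below the rate achievable on small mussels alone: E₂/h₂ = λE₁/(1 + λh₁).
Solve for λ: λE₁h₂ = E₂(1 + λh₁) → λ(E₁h₂ − E₂h₁) = E₂ → λ = E₂/(E₁h₂ − E₂h₁).
λ = 11/(20×30 − 11×25) = 11/325 = 0.03385 per s.

0.034 per s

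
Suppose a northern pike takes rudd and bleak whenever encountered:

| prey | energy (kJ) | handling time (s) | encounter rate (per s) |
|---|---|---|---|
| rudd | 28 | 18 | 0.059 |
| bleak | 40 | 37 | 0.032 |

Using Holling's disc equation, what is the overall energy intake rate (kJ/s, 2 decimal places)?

0.90 kJ/s

R = Σλ_iE_i / (1 + Σλ_ih_i)
Numerator: 0.059×28 + 0.032×40 = 2.932
Denominator: 1 + 0.059×18 + 0.032×37 = 3.246
R = 2.932/3.246 = 0.9033 kJ/s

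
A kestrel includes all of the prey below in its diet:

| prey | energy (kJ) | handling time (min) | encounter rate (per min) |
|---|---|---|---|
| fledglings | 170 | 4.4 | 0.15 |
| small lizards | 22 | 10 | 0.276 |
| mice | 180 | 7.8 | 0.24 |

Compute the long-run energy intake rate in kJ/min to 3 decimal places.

R = (0.15×170 + 0.276×22 + 0.24×180) / (1 + 0.15×4.4 + 0.276×10 + 0.24×7.8) = 74.77/6.292 = 11.88 kJ/min.

11.884 kJ/min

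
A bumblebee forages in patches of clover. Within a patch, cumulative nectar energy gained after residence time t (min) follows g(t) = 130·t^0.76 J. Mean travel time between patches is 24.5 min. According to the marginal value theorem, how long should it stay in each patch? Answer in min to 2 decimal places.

77.58 min

By the marginal value theorem, leave when the instantaneous gain rate g'(t) equals the habitat-wide average g(t)/(T + t).
g'(t) = 0.76·130·t^-0.24. Setting 0.76·130·t^-0.24 = 130·t^0.76/(24.5+t) gives 0.76(24.5+t) = t, so 0.24·t = 0.76×24.5.
t* = 0.76×24.5/0.24 = 77.58 min.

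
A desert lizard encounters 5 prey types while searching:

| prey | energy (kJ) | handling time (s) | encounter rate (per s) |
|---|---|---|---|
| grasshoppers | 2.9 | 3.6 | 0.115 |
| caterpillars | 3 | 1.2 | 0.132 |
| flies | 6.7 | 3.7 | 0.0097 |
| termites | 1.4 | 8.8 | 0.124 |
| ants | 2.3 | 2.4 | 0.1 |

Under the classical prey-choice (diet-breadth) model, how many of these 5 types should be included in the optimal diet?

Rank by E/h (kJ/s): caterpillars 2.5, flies 1.81, ants 0.958, grasshoppers 0.806, termites 0.159. Include each in turn until the next type's E/h falls below the running intake rate.
Rate on top 1: 0.3419. flies: 1.81 > 0.3419 → include.
Rate on top 2: 0.386. ants: 0.958 > 0.386 → include.
Rate on top 3: 0.4818. grasshoppers: 0.806 > 0.4818 → include.
Rate on top 4: 0.5543. termites: 0.159 < 0.5543 → exclude; stop.
Optimal diet: caterpillars, flies, ants, grasshoppers — 4 of 5 types.

4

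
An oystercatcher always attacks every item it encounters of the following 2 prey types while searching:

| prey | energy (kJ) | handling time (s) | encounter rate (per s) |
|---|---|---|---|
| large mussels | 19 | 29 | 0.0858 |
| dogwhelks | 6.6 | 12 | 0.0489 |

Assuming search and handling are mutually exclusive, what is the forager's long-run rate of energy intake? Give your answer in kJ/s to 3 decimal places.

R = (0.0858×19 + 0.0489×6.6) / (1 + 0.0858×29 + 0.0489×12) = 1.953/4.075 = 0.4792 kJ/s.

0.479 kJ/s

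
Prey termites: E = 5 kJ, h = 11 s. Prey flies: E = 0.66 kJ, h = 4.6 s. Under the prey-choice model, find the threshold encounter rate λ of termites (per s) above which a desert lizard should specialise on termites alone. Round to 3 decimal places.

0.042 per s

Drop flies once their profitability E₂/h₂ falls below the rate achievable on termites alone: E₂/h₂ = λE₁/(1 + λh₁).
Solve for λ: λE₁h₂ = E₂(1 + λh₁) → λ(E₁h₂ − E₂h₁) = E₂ → λ = E₂/(E₁h₂ − E₂h₁).
λ = 0.66/(5×4.6 − 0.66×11) = 0.66/15.74 = 0.04193 per s.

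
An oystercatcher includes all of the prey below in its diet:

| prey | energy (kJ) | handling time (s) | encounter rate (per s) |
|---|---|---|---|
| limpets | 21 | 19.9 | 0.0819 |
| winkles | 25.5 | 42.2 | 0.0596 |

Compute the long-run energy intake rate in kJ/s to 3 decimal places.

0.630 kJ/s

Energy encountered per unit search time: 0.0819×21 + 0.0596×25.5 = 3.24 kJ/s.
Handling time per unit search time: 0.0819×19.9 + 0.0596×42.2 = 4.145.
Rate = 3.24/(1 + 4.145) = 0.6297 kJ/s.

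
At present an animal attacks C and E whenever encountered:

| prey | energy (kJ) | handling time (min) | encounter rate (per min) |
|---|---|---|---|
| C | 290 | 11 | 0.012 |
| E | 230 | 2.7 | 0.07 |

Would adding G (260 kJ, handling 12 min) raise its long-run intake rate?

On C and E alone, R = ΣλE/(1+Σλh) = 19.58/1.321 = 14.82 kJ/min.
G: E/h = 260/12 = 21.67 kJ/min.
21.67 > 14.82, so adding G raises the average — include it.

Yes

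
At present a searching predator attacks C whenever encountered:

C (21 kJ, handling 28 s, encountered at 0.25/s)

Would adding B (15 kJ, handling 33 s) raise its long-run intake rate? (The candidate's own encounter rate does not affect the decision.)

Current rate: (0.25×21)/(1 + 0.25×28) = 0.6562 kJ/s.
Profitability of B: 15/33 = 0.4545 kJ/s.
0.4545 < 0.6562, so adding B would lower the average — exclude it.

No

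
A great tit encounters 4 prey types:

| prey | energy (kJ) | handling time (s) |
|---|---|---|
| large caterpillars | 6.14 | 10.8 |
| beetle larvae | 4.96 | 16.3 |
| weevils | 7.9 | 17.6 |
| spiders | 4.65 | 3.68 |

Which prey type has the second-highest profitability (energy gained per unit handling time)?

large caterpillars

Profitability E/h (kJ/s): large caterpillars = 6.14/10.8 = 0.569, beetle larvae = 4.96/16.3 = 0.304, weevils = 7.9/17.6 = 0.449, spiders = 4.65/3.68 = 1.26.
Ranked: spiders > large caterpillars > weevils > beetle larvae.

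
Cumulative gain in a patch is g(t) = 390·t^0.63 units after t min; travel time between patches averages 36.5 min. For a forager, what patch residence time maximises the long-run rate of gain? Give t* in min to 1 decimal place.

62.1 min

Maximise g(t)/(T+t): set derivative to zero → g'(t)(T+t) = g(t).
g'(t) = 0.63·390·t^-0.37. Setting 0.63·390·t^-0.37 = 390·t^0.63/(36.5+t) gives 0.63(36.5+t) = t, so 0.37·t = 0.63×36.5.
t* = 0.63×36.5/0.37 = 62.15 min.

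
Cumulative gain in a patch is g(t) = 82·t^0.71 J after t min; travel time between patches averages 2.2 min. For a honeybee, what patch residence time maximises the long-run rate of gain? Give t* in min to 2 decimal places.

5.39 min

Maximise g(t)/(T+t): set derivative to zero → g'(t)(T+t) = g(t).
g'(t) = 0.71·82·t^-0.29. Setting 0.71·82·t^-0.29 = 82·t^0.71/(2.2+t) gives 0.71(2.2+t) = t, so 0.29·t = 0.71×2.2.
t* = 0.71×2.2/0.29 = 5.386 min.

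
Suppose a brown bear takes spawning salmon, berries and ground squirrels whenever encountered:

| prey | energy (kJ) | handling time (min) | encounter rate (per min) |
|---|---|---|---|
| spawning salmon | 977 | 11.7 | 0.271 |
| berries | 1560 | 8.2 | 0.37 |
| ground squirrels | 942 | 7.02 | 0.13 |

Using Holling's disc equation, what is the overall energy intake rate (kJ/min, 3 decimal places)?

118.811 kJ/min

Energy encountered per unit search time: 0.271×977 + 0.37×1560 + 0.13×942 = 964.4 kJ/min.
Handling time per unit search time: 0.271×11.7 + 0.37×8.2 + 0.13×7.02 = 7.117.
Rate = 964.4/(1 + 7.117) = 118.8 kJ/min.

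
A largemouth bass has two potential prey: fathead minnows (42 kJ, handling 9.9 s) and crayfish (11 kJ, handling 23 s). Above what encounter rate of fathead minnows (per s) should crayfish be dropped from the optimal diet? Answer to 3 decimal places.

At the threshold, the rate on fathead minnows alone equals the profitability of crayfish: λ·42/(1 + λ·9.9) = 11/23 = 0.4783.
Rearranging, λ(42 − 0.4783×9.9) = 0.4783, so λ = 0.4783/37.27 = 0.01283 per s.

0.013 per s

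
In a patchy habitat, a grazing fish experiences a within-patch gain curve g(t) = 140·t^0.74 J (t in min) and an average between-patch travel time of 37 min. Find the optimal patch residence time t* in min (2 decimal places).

105.31 min

By the marginal value theorem, leave when the instantaneous gain rate g'(t) equals the habitat-wide average g(t)/(T + t).
g'(t) = 0.74·140·t^-0.26. Setting 0.74·140·t^-0.26 = 140·t^0.74/(37+t) gives 0.74(37+t) = t, so 0.26·t = 0.74×37.
t* = 0.74×37/0.26 = 105.3 min.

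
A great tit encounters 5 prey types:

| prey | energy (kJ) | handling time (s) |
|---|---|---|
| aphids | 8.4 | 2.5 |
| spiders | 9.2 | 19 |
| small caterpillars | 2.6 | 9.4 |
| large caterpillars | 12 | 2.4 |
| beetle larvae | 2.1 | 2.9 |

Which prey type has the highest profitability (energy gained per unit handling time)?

large caterpillars

In descending order of E/h:
large caterpillars: 12/2.4 = 5 kJ/s
aphids: 8.4/2.5 = 3.36 kJ/s
beetle larvae: 2.1/2.9 = 0.724 kJ/s
spiders: 9.2/19 = 0.484 kJ/s
small caterpillars: 2.6/9.4 = 0.277 kJ/s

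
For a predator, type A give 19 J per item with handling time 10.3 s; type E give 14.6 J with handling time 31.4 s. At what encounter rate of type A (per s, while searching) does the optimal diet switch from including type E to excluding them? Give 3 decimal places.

At the threshold, the rate on type A alone equals the profitability of type E: λ·19/(1 + λ·10.3) = 14.6/31.4 = 0.465.
Rearranging, λ(19 − 0.465×10.3) = 0.465, so λ = 0.465/14.21 = 0.03272 per s.

0.033 per s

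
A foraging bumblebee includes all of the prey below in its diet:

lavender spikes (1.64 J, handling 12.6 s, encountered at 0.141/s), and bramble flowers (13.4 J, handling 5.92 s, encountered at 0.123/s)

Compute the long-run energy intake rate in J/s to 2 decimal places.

0.54 J/s

Energy encountered per unit search time: 0.141×1.64 + 0.123×13.4 = 1.879 J/s.
Handling time per unit search time: 0.141×12.6 + 0.123×5.92 = 2.505.
Rate = 1.879/(1 + 2.505) = 0.5363 J/s.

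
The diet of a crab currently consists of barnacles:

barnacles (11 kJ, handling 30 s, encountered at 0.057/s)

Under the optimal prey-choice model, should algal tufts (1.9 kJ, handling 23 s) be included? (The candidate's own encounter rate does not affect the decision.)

No

On barnacles alone, R = ΣλE/(1+Σλh) = 0.627/2.71 = 0.2314 kJ/s.
Profitability of algal tufts: 1.9/23 = 0.08261 kJ/s.
Since 0.08261 < R, time spent handling algal tufts is better spent searching.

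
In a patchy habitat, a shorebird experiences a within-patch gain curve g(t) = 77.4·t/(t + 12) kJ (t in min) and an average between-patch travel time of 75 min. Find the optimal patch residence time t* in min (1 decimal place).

30.0 min

Maximise g(t)/(T+t): set derivative to zero → g'(t)(T+t) = g(t).
g'(t) = 77.4·12/(t + 12)². Setting 77.4·12/(t+12)² = 77.4t/[(t+12)(75+t)] gives 12(75+t) = t(t+12), so t² = 12×75 = 900.
t* = √900 = 30 min.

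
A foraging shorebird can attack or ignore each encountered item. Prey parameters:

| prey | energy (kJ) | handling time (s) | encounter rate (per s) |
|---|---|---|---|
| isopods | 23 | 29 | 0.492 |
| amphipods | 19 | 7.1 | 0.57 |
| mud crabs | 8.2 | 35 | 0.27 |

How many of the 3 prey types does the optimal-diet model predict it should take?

1

Profitabilities (E/h, kJ/s): amphipods 2.68, isopods 0.793, mud crabs 0.234. Add prey in this order while the next type's profitability exceeds the intake rate on those already taken.
Rate on top 1: 2.146. isopods: 0.793 < 2.146 → exclude; stop.
Optimal diet: amphipods — 1 of 3 types.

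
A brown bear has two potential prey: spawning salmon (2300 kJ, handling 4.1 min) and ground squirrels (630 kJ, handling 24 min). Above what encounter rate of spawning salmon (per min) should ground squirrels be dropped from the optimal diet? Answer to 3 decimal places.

0.012 per min

At the threshold, the rate on spawning salmon alone equals the profitability of ground squirrels: λ·2300/(1 + λ·4.1) = 630/24 = 26.25.
Rearranging, λ(2300 − 26.25×4.1) = 26.25, so λ = 26.25/2192 = 0.01197 per min.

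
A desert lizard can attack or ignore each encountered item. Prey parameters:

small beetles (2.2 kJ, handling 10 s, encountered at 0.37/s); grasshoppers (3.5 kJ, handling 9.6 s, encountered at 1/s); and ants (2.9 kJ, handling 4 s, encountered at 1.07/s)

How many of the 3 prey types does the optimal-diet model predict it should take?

1

Profitabilities (E/h, kJ/s): ants 0.725, grasshoppers 0.365, small beetles 0.22. Add prey in this order while the next type's profitability exceeds the intake rate on those already taken.
Rate on top 1: 0.5877. grasshoppers: 0.365 < 0.5877 → exclude; stop.
Optimal diet: ants — 1 of 3 types.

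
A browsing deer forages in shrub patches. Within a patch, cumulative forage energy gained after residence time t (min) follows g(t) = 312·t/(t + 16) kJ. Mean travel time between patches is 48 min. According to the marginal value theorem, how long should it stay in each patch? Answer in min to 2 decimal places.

27.71 min

Optimal t* satisfies g'(t*) = g(t*)/(T + t*).
g'(t) = 312·16/(t + 16)². Setting 312·16/(t+16)² = 312t/[(t+16)(48+t)] gives 16(48+t) = t(t+16), so t² = 16×48 = 768.
t* = √768 = 27.71 min.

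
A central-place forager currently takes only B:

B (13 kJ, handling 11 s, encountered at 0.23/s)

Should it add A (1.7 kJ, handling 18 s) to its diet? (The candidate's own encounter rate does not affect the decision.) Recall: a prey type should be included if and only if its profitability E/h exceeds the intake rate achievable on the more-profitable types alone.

No

Current rate: (0.23×13)/(1 + 0.23×11) = 0.847 kJ/s.
Profitability of A: 1.7/18 = 0.09444 kJ/s.
Since 0.09444 < R, time spent handling A is better spent searching.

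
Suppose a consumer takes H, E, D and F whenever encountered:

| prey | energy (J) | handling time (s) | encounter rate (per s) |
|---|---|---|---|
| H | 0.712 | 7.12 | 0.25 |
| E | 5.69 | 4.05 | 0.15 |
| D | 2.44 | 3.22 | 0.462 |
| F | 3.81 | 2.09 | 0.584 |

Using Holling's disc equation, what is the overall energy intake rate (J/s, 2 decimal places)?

0.72 J/s

R = Σλ_iE_i / (1 + Σλ_ih_i)
Numerator: 0.25×0.712 + 0.15×5.69 + 0.462×2.44 + 0.584×3.81 = 4.384
Denominator: 1 + 0.25×7.12 + 0.15×4.05 + 0.462×3.22 + 0.584×2.09 = 6.096
R = 4.384/6.096 = 0.7192 J/s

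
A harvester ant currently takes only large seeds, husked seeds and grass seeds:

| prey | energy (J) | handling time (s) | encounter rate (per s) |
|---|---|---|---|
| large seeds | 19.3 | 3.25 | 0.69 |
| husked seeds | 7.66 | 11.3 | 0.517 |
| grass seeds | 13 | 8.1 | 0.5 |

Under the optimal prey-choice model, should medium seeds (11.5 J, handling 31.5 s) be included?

Current rate: (0.69×19.3 + 0.517×7.66 + 0.5×13)/(1 + 0.69×3.25 + 0.517×11.3 + 0.5×8.1) = 1.81 J/s.
Profitability of medium seeds: 11.5/31.5 = 0.3651 J/s.
Since 0.3651 < R, time spent handling medium seeds is better spent searching.

No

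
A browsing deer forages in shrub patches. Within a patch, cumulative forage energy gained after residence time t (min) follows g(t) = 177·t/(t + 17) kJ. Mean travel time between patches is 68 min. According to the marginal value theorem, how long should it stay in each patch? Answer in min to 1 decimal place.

Optimal t* satisfies g'(t*) = g(t*)/(T + t*).
g'(t) = 177·17/(t + 17)². Setting 177·17/(t+17)² = 177t/[(t+17)(68+t)] gives 17(68+t) = t(t+17), so t² = 17×68 = 1156.
t* = √1156 = 34 min.

34.0 min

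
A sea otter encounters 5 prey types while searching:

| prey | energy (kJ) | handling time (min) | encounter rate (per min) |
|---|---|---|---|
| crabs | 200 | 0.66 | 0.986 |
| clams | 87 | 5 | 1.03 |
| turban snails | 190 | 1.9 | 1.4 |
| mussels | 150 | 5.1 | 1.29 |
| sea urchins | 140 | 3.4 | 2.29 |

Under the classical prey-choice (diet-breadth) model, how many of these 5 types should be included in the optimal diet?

Rank by E/h (kJ/min): crabs 303, turban snails 100, sea urchins 41.2, mussels 29.4, clams 17.4. Include each in turn until the next type's E/h falls below the running intake rate.
Rate on top 1: 119.5. turban snails: 100 < 119.5 → exclude; stop.
Optimal diet: crabs — 1 of 5 types.

1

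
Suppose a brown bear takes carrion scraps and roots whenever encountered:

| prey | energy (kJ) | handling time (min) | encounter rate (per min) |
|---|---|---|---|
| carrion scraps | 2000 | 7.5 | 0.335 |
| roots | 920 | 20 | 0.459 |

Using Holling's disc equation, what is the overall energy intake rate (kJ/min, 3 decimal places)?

86.057 kJ/min

R = (0.335×2000 + 0.459×920) / (1 + 0.335×7.5 + 0.459×20) = 1092/12.69 = 86.06 kJ/min.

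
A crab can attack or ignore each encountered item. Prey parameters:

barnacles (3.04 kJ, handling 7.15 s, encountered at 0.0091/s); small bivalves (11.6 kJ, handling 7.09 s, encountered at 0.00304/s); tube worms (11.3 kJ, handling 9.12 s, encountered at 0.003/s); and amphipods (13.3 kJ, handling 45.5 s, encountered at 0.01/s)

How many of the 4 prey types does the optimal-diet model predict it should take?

Rank by E/h (kJ/s): small bivalves 1.64, tube worms 1.24, barnacles 0.425, amphipods 0.292. Include each in turn until the next type's E/h falls below the running intake rate.
Rate on top 1: 0.03452. tube worms: 1.24 > 0.03452 → include.
Rate on top 2: 0.06594. barnacles: 0.425 > 0.06594 → include.
Rate on top 3: 0.08692. amphipods: 0.292 > 0.08692 → include.
Optimal diet: small bivalves, tube worms, barnacles, amphipods — 4 of 4 types.

4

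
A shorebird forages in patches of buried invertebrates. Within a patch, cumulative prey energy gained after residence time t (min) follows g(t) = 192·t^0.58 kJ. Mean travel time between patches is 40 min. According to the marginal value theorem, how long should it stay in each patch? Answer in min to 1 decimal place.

Optimal t* satisfies g'(t*) = g(t*)/(T + t*).
g'(t) = 0.58·192·t^-0.42. Setting 0.58·192·t^-0.42 = 192·t^0.58/(40+t) gives 0.58(40+t) = t, so 0.42·t = 0.58×40.
t* = 0.58×40/0.42 = 55.24 min.

55.2 min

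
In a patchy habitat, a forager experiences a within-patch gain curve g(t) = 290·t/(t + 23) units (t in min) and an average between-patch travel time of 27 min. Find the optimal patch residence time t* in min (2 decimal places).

24.92 min

Optimal t* satisfies g'(t*) = g(t*)/(T + t*).
g'(t) = 290·23/(t + 23)². Setting 290·23/(t+23)² = 290t/[(t+23)(27+t)] gives 23(27+t) = t(t+23), so t² = 23×27 = 621.
t* = √621 = 24.92 min.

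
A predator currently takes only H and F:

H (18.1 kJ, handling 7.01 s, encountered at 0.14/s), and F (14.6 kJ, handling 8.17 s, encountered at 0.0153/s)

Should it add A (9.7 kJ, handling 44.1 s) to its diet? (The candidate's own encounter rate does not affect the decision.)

No

On H and F alone, R = ΣλE/(1+Σλh) = 2.757/2.106 = 1.309 kJ/s.
A: E/h = 9.7/44.1 = 0.22 kJ/s.
0.22 < 1.309, so adding A would lower the average — exclude it.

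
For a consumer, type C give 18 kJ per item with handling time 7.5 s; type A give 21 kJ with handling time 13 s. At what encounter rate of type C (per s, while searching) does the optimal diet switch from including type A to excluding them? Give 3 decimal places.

The zero-one rule: include type A iff E₂/h₂ > λE₁/(1+λh₁). Equality gives the switch point.
λE₁h₂ = E₂ + λE₂h₁ ⇒ λ = E₂/(E₁h₂ − E₂h₁) = 21/(234 − 157.5) = 0.2745 per s.

0.275 per s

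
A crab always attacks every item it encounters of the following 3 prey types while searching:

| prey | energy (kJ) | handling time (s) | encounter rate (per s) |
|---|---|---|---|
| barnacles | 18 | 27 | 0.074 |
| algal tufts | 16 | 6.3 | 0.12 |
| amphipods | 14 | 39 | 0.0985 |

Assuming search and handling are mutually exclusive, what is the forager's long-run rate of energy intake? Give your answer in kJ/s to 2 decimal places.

0.61 kJ/s

Energy encountered per unit search time: 0.074×18 + 0.12×16 + 0.0985×14 = 4.631 kJ/s.
Handling time per unit search time: 0.074×27 + 0.12×6.3 + 0.0985×39 = 6.596.
Rate = 4.631/(1 + 6.596) = 0.6097 kJ/s.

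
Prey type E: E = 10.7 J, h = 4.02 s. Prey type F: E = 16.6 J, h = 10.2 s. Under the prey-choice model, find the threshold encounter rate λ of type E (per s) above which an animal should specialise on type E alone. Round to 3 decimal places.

The zero-one rule: include type F iff E₂/h₂ > λE₁/(1+λh₁). Equality gives the switch point.
λE₁h₂ = E₂ + λE₂h₁ ⇒ λ = E₂/(E₁h₂ − E₂h₁) = 16.6/(109.1 − 66.73) = 0.3914 per s.

0.391 per s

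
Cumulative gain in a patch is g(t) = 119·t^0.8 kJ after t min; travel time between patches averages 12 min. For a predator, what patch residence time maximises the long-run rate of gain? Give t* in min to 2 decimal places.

By the marginal value theorem, leave when the instantaneous gain rate g'(t) equals the habitat-wide average g(t)/(T + t).
g'(t) = 0.8·119·t^-0.2. Setting 0.8·119·t^-0.2 = 119·t^0.8/(12+t) gives 0.8(12+t) = t, so 0.20·t = 0.8×12.
t* = 0.8×12/0.20 = 48 min.

48.00 min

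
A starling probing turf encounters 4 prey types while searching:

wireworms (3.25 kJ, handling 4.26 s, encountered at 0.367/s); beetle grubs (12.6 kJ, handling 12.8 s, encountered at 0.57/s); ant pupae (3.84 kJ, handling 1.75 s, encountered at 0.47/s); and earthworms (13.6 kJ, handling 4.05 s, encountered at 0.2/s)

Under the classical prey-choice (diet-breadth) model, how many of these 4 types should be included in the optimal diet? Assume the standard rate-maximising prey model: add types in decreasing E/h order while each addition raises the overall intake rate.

2

E/h in descending order: earthworms 3.36, ant pupae 2.19, beetle grubs 0.984, wireworms 0.763 kJ/s. The optimal diet is the largest prefix of this list for which every included type satisfies E_i/h_i > R on the types above it.
Rate on top 1: 1.503. ant pupae: 2.19 > 1.503 → include.
Rate on top 2: 1.719. beetle grubs: 0.984 < 1.719 → exclude; stop.
Optimal diet: earthworms, ant pupae — 2 of 4 types.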